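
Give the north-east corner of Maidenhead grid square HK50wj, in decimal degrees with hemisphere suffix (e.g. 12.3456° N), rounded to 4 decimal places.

10.4167° N, 28.0833° W

Field H=7, K=10: +7·20° lon, +10·10° lat → SW at lon -40°, lat 10°.
Square 5, 0: +5·2° lon, +0·1° lat → SW at lon -30°, lat 10°.
Subsquare w=22, j=9: +22·0.0833333° lon, +9·0.0416667° lat → SW at lon -28.1667°, lat 10.375°.
Cell spans 0.0833333° lon × 0.0416667° lat. NE corner is SW corner plus one full cell.
latitude 10.4167° N, longitude 28.0833° W.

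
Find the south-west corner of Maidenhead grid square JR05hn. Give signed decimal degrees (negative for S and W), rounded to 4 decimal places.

85.5417, 0.5833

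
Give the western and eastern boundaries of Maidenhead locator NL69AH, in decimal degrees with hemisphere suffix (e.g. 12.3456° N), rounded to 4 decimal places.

92.0000° E, 92.0833° E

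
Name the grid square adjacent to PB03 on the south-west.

OB92

Longitude square 0; −1 → -1, wraps to 9, carry into field.
Longitude field P = 15; −1 → 14 = O.
Latitude square 3; −1 → 2.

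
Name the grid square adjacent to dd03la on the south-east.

DD02mx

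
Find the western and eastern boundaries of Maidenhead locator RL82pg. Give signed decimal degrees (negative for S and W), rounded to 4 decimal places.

177.2500, 177.3333

Field R=17, L=11: +17·20° lon, +11·10° lat → SW at lon 160°, lat 20°.
Square 8, 2: +8·2° lon, +2·1° lat → SW at lon 176°, lat 22°.
Subsquare p=15, g=6: +15·0.0833333° lon, +6·0.0416667° lat → SW at lon 177.25°, lat 22.25°.
Cell spans 0.0833333° lon × 0.0416667° lat.
west 177.2500, east 177.3333.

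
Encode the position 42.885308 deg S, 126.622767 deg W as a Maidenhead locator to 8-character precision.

Shift to the Maidenhead origin (180°W, 90°S): lon 53.37723, lat 47.11469.
Field: lon ⌊53.37723/20⌋ = 2 → C; lat ⌊47.11469/10⌋ = 4 → E.
Square: lon ⌊13.37723/2⌋ = 6; lat ⌊7.11469/1⌋ = 7.
Subsquare: lon ⌊1.37723/0.0833333⌋ = 16 → q; lat ⌊0.11469/0.0416667⌋ = 2 → c.
Extended square: lon ⌊0.04390/0.00833333⌋ = 5; lat ⌊0.03136/0.00416667⌋ = 7.

CE67qc57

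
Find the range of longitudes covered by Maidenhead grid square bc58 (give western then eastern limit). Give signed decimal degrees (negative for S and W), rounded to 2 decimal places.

-150.00, -148.00

Field B=1, C=2: +1·20° lon, +2·10° lat → SW at lon -160°, lat -70°.
Square 5, 8: +5·2° lon, +8·1° lat → SW at lon -150°, lat -62°.
Cell spans 2° lon × 1° lat.
west -150.00, east -148.00.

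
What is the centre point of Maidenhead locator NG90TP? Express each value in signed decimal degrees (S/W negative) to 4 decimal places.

Field N=13, G=6: +13·20° lon, +6·10° lat → SW at lon 80°, lat -30°.
Square 9, 0: +9·2° lon, +0·1° lat → SW at lon 98°, lat -30°.
Subsquare t=19, p=15: +19·0.0833333° lon, +15·0.0416667° lat → SW at lon 99.5833°, lat -29.375°.
Cell spans 0.0833333° lon × 0.0416667° lat. Centre is SW corner plus half of each.
latitude -29.3542, longitude 99.6250.

-29.3542, 99.6250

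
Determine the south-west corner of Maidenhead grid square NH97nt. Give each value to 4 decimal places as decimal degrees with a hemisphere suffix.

Field N=13, H=7: +13·20° lon, +7·10° lat → SW at lon 80°, lat -20°.
Square 9, 7: +9·2° lon, +7·1° lat → SW at lon 98°, lat -13°.
Subsquare n=13, t=19: +13·0.0833333° lon, +19·0.0416667° lat → SW at lon 99.0833°, lat -12.2083°.
latitude 12.2083° S, longitude 99.0833° E.

12.2083° S, 99.0833° E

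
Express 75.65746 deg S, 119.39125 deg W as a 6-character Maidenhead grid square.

DB04hi

Offset from 180°W / 90°S: lon 60.6088°, lat 14.3425°.
Field (20°×10°, letters A–R): 60.6088/20 → 3 → D, 14.3425/10 → 1 → B; chars DB.
Square (2°×1°, digits 0–9): 0.6088/2 → 0, 4.3425/1 → 4; chars 04.
Subsquare (5′×2.5′, letters a–x): 0.6088/0.0833333 → 7 → h, 0.3425/0.0416667 → 8 → i; chars hi.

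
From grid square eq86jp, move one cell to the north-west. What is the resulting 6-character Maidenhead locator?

Longitude subsquare j = 9; −1 → 8 = i.
Latitude subsquare p = 15; +1 → 16 = q.

EQ86iq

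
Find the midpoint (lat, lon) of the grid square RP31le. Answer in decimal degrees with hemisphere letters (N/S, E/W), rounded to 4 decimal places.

61.1875° N, 166.9583° E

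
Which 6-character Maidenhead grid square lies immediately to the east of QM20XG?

Longitude subsquare x = 23; +1 → 24, wraps to 0 = a, carry into square.
Longitude square 2; +1 → 3.
The latitude characters are unchanged.

QM30ag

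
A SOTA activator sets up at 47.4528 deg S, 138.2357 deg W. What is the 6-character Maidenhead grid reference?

Offset from 180°W / 90°S: lon 41.7643°, lat 42.5472°.
Field: 41.7643/20 → 2 → C, 42.5472/10 → 4 → E; chars CE.
Square: 1.7643/2 → 0, 2.5472/1 → 2; chars 02.
Subsquare: 1.7643/0.0833333 → 21 → v, 0.5472/0.0416667 → 13 → n; chars vn.

CE02vn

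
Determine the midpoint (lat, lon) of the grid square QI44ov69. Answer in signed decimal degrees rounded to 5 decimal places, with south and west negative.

-5.08542, 149.22083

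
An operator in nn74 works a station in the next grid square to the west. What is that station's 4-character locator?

Longitude square 7; −1 → 6.
The latitude characters are unchanged.

NN64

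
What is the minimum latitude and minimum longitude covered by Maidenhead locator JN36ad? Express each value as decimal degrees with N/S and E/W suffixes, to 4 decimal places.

46.1250° N, 6.0000° E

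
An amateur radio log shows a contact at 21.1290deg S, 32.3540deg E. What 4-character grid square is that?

Add 180° to longitude and 90° to latitude: 212.35, 68.87.
Field: 212.35/20 → 10 → K, 68.87/10 → 6 → G; chars KG.
Square: 12.35/2 → 6, 8.87/1 → 8; chars 68.

KG68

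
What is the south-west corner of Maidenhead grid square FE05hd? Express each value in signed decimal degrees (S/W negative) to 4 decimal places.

Field F=5, E=4: +5·20° lon, +4·10° lat → SW at lon -80°, lat -50°.
Square 0, 5: +0·2° lon, +5·1° lat → SW at lon -80°, lat -45°.
Subsquare h=7, d=3: +7·0.0833333° lon, +3·0.0416667° lat → SW at lon -79.4167°, lat -44.875°.
latitude -44.8750, longitude -79.4167.

-44.8750, -79.4167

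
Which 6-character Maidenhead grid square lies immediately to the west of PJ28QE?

PJ28pe

Longitude subsquare q = 16; −1 → 15 = p.
The latitude characters are unchanged.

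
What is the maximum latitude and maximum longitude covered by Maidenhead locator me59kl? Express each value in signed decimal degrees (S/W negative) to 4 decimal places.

-40.5000, 70.9167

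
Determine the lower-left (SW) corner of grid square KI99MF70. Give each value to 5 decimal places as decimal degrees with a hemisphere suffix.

0.79167° S, 39.05833° E

Field K=10, I=8: +10·20° lon, +8·10° lat → SW at lon 20°, lat -10°.
Square 9, 9: +9·2° lon, +9·1° lat → SW at lon 38°, lat -1°.
Subsquare m=12, f=5: +12·0.0833333° lon, +5·0.0416667° lat → SW at lon 39°, lat -0.791667°.
Extended square 7, 0: +7·0.00833333° lon, +0·0.00416667° lat → SW at lon 39.0583°, lat -0.791667°.
latitude 0.79167° S, longitude 39.05833° E.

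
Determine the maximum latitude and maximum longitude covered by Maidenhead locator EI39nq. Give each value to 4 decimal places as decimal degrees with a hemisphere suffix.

0.2917° S, 92.8333° W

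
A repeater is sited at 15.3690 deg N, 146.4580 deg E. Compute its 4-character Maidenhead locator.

Offset from 180°W / 90°S: lon 326.46°, lat 105.37°.
Field: lon ⌊326.46/20⌋ = 16 → Q; lat ⌊105.37/10⌋ = 10 → K.
Square: lon ⌊6.46/2⌋ = 3; lat ⌊5.37/1⌋ = 5.

QK35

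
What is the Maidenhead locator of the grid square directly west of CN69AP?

Longitude subsquare a = 0; −1 → -1, wraps to 23 = x, carry into square.
Longitude square 6; −1 → 5.
The latitude characters are unchanged.

CN59xp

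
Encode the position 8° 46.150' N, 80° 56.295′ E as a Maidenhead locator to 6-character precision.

NJ08ls

Add 180° to longitude and 90° to latitude: 260.9382, 98.7692.
Field: lon ⌊260.9382/20⌋ = 13 → N; lat ⌊98.7692/10⌋ = 9 → J.
Square: lon ⌊0.9382/2⌋ = 0; lat ⌊8.7692/1⌋ = 8.
Subsquare: lon ⌊0.9382/0.0833333⌋ = 11 → l; lat ⌊0.7692/0.0416667⌋ = 18 → s.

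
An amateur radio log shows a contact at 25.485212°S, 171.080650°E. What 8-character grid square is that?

Add 180° to longitude and 90° to latitude: 351.08065, 64.51479.
Field: lon ⌊351.08065/20⌋ = 17 → R; lat ⌊64.51479/10⌋ = 6 → G.
Square: lon ⌊11.08065/2⌋ = 5; lat ⌊4.51479/1⌋ = 4.
Subsquare: lon ⌊1.08065/0.0833333⌋ = 12 → m; lat ⌊0.51479/0.0416667⌋ = 12 → m.
Extended square: lon ⌊0.08065/0.00833333⌋ = 9; lat ⌊0.01479/0.00416667⌋ = 3.

RG54mm93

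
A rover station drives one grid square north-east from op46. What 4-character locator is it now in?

Longitude square 4; +1 → 5.
Latitude square 6; +1 → 7.

OP57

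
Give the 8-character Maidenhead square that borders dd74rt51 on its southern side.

DD74rt50

Latitude extended square 1; −1 → 0.
The longitude characters are unchanged.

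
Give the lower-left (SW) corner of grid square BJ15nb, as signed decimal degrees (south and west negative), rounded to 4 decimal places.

5.0417, -156.9167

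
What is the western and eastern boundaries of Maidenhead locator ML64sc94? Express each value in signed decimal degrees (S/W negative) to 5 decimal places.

73.57500, 73.58333

Field M=12, L=11: +12·20° lon, +11·10° lat → SW at lon 60°, lat 20°.
Square 6, 4: +6·2° lon, +4·1° lat → SW at lon 72°, lat 24°.
Subsquare s=18, c=2: +18·0.0833333° lon, +2·0.0416667° lat → SW at lon 73.5°, lat 24.0833°.
Extended square 9, 4: +9·0.00833333° lon, +4·0.00416667° lat → SW at lon 73.575°, lat 24.1°.
Cell spans 0.00833333° lon × 0.00416667° lat.
west 73.57500, east 73.58333.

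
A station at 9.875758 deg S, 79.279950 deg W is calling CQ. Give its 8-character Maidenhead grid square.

Offset from 180°W / 90°S: lon 100.72005°, lat 80.12424°.
Field (20°×10°, letters A–R): lon ⌊100.72005/20⌋ = 5 → F; lat ⌊80.12424/10⌋ = 8 → I.
Square (2°×1°, digits 0–9): lon ⌊0.72005/2⌋ = 0; lat ⌊0.12424/1⌋ = 0.
Subsquare (5′×2.5′, letters a–x): lon ⌊0.72005/0.0833333⌋ = 8 → i; lat ⌊0.12424/0.0416667⌋ = 2 → c.
Extended square (30″×15″, digits 0–9): lon ⌊0.05338/0.00833333⌋ = 6; lat ⌊0.04091/0.00416667⌋ = 9.

FI00ic69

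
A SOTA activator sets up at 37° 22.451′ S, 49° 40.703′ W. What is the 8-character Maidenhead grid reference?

Add 180° to longitude and 90° to latitude: 130.32162, 52.62582.
Field: lon ⌊130.32162/20⌋ = 6 → G; lat ⌊52.62582/10⌋ = 5 → F.
Square: lon ⌊10.32162/2⌋ = 5; lat ⌊2.62582/1⌋ = 2.
Subsquare: lon ⌊0.32162/0.0833333⌋ = 3 → d; lat ⌊0.62582/0.0416667⌋ = 15 → p.
Extended square: lon ⌊0.07162/0.00833333⌋ = 8; lat ⌊0.00082/0.00416667⌋ = 0.

GF52dp80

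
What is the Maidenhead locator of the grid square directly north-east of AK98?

Longitude square 9; +1 → 10, wraps to 0, carry into field.
Longitude field A = 0; +1 → 1 = B.
Latitude square 8; +1 → 9.

BK09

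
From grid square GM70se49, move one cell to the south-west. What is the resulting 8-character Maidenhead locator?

GM70se38

Longitude extended square 4; −1 → 3.
Latitude extended square 9; −1 → 8.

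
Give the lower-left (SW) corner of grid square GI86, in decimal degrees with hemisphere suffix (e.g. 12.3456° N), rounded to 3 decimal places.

4.000° S, 44.000° W

Field G=6, I=8: +6·20° lon, +8·10° lat → SW at lon -60°, lat -10°.
Square 8, 6: +8·2° lon, +6·1° lat → SW at lon -44°, lat -4°.
latitude 4.000° S, longitude 44.000° W.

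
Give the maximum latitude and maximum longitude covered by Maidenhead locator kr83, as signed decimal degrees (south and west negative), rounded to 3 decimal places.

84.000, 38.000

Field K=10, R=17: +10·20° lon, +17·10° lat → SW at lon 20°, lat 80°.
Square 8, 3: +8·2° lon, +3·1° lat → SW at lon 36°, lat 83°.
Cell spans 2° lon × 1° lat. NE corner is SW corner plus one full cell.
latitude 84.000, longitude 38.000.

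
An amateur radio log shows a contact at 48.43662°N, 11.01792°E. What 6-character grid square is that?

JN58mk

Offset from 180°W / 90°S: lon 191.0179°, lat 138.4366°.
Field (20°×10°, letters A–R): lon ⌊191.0179/20⌋ = 9 → J; lat ⌊138.4366/10⌋ = 13 → N.
Square (2°×1°, digits 0–9): lon ⌊11.0179/2⌋ = 5; lat ⌊8.4366/1⌋ = 8.
Subsquare (5′×2.5′, letters a–x): lon ⌊1.0179/0.0833333⌋ = 12 → m; lat ⌊0.4366/0.0416667⌋ = 10 → k.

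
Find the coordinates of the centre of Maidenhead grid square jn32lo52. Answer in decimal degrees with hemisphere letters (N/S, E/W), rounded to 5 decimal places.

Field J=9, N=13: +9·20° lon, +13·10° lat → SW at lon 0°, lat 40°.
Square 3, 2: +3·2° lon, +2·1° lat → SW at lon 6°, lat 42°.
Subsquare l=11, o=14: +11·0.0833333° lon, +14·0.0416667° lat → SW at lon 6.91667°, lat 42.5833°.
Extended square 5, 2: +5·0.00833333° lon, +2·0.00416667° lat → SW at lon 6.95833°, lat 42.5917°.
Cell spans 0.00833333° lon × 0.00416667° lat. Centre is SW corner plus half of each.
latitude 42.59375° N, longitude 6.96250° E.

42.59375° N, 6.96250° E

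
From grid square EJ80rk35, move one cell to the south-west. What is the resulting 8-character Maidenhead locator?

Longitude extended square 3; −1 → 2.
Latitude extended square 5; −1 → 4.

EJ80rk24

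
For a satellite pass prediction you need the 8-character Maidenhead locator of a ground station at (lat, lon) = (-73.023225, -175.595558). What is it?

Add 180° to longitude and 90° to latitude: 4.40444, 16.97678.
Field: lon ⌊4.40444/20⌋ = 0 → A; lat ⌊16.97678/10⌋ = 1 → B.
Square: lon ⌊4.40444/2⌋ = 2; lat ⌊6.97678/1⌋ = 6.
Subsquare: lon ⌊0.40444/0.0833333⌋ = 4 → e; lat ⌊0.97678/0.0416667⌋ = 23 → x.
Extended square: lon ⌊0.07111/0.00833333⌋ = 8; lat ⌊0.01844/0.00416667⌋ = 4.

AB26ex84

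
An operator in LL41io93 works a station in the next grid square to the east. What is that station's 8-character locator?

LL41jo03

Longitude extended square 9; +1 → 10, wraps to 0, carry into subsquare.
Longitude subsquare i = 8; +1 → 9 = j.
The latitude characters are unchanged.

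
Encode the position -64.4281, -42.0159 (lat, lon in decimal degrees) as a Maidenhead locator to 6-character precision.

Offset from 180°W / 90°S: lon 137.9841°, lat 25.5719°.
Field: 137.9841/20 → 6 → G, 25.5719/10 → 2 → C; chars GC.
Square: 17.9841/2 → 8, 5.5719/1 → 5; chars 85.
Subsquare: 1.9841/0.0833333 → 23 → x, 0.5719/0.0416667 → 13 → n; chars xn.

GC85xn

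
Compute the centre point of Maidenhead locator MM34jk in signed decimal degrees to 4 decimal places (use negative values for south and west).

34.4375, 66.7917

Field M=12, M=12: +12·20° lon, +12·10° lat → SW at lon 60°, lat 30°.
Square 3, 4: +3·2° lon, +4·1° lat → SW at lon 66°, lat 34°.
Subsquare j=9, k=10: +9·0.0833333° lon, +10·0.0416667° lat → SW at lon 66.75°, lat 34.4167°.
Cell spans 0.0833333° lon × 0.0416667° lat. Centre is SW corner plus half of each.
latitude 34.4375, longitude 66.7917.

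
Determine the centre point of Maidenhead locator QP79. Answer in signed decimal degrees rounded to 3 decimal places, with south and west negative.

Field Q=16, P=15: +16·20° lon, +15·10° lat → SW at lon 140°, lat 60°.
Square 7, 9: +7·2° lon, +9·1° lat → SW at lon 154°, lat 69°.
Cell spans 2° lon × 1° lat. Centre is SW corner plus half of each.
latitude 69.500, longitude 155.000.

69.500, 155.000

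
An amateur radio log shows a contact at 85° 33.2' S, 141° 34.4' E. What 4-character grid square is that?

Shift to the Maidenhead origin (180°W, 90°S): lon 321.57, lat 4.45.
Field (20°×10°, letters A–R): lon ⌊321.57/20⌋ = 16 → Q; lat ⌊4.45/10⌋ = 0 → A.
Square (2°×1°, digits 0–9): lon ⌊1.57/2⌋ = 0; lat ⌊4.45/1⌋ = 4.

QA04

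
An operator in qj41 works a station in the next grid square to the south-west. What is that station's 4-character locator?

Longitude square 4; −1 → 3.
Latitude square 1; −1 → 0.

QJ30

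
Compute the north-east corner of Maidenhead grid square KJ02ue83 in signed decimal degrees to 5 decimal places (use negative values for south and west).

Field K=10, J=9: +10·20° lon, +9·10° lat → SW at lon 20°, lat 0°.
Square 0, 2: +0·2° lon, +2·1° lat → SW at lon 20°, lat 2°.
Subsquare u=20, e=4: +20·0.0833333° lon, +4·0.0416667° lat → SW at lon 21.6667°, lat 2.16667°.
Extended square 8, 3: +8·0.00833333° lon, +3·0.00416667° lat → SW at lon 21.7333°, lat 2.17917°.
Cell spans 0.00833333° lon × 0.00416667° lat. NE corner is SW corner plus one full cell.
latitude 2.18333, longitude 21.74167.

2.18333, 21.74167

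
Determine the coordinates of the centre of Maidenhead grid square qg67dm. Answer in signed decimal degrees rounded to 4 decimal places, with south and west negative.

-22.4792, 152.2917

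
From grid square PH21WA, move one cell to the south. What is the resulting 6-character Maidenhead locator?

Latitude subsquare a = 0; −1 → -1, wraps to 23 = x, carry into square.
Latitude square 1; −1 → 0.
The longitude characters are unchanged.

PH20wx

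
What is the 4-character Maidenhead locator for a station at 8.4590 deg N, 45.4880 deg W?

Shift to the Maidenhead origin (180°W, 90°S): lon 134.51, lat 98.46.
Field: lon ⌊134.51/20⌋ = 6 → G; lat ⌊98.46/10⌋ = 9 → J.
Square: lon ⌊14.51/2⌋ = 7; lat ⌊8.46/1⌋ = 8.

GJ78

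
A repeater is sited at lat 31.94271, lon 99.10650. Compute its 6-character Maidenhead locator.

Offset from 180°W / 90°S: lon 279.1065°, lat 121.9427°.
Field: 279.1065/20 → 13 → N, 121.9427/10 → 12 → M; chars NM.
Square: 19.1065/2 → 9, 1.9427/1 → 1; chars 91.
Subsquare: 1.1065/0.0833333 → 13 → n, 0.9427/0.0416667 → 22 → w; chars nw.

NM91nw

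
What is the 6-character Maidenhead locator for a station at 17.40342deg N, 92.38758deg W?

EK37tj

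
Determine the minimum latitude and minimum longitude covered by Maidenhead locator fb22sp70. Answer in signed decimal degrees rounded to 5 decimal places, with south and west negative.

-77.37500, -74.44167

Field F=5, B=1: +5·20° lon, +1·10° lat → SW at lon -80°, lat -80°.
Square 2, 2: +2·2° lon, +2·1° lat → SW at lon -76°, lat -78°.
Subsquare s=18, p=15: +18·0.0833333° lon, +15·0.0416667° lat → SW at lon -74.5°, lat -77.375°.
Extended square 7, 0: +7·0.00833333° lon, +0·0.00416667° lat → SW at lon -74.4417°, lat -77.375°.
latitude -77.37500, longitude -74.44167.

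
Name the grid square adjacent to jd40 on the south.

Latitude square 0; −1 → -1, wraps to 9, carry into field.
Latitude field D = 3; −1 → 2 = C.
The longitude characters are unchanged.

JC49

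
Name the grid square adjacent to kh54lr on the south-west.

Longitude subsquare l = 11; −1 → 10 = k.
Latitude subsquare r = 17; −1 → 16 = q.

KH54kq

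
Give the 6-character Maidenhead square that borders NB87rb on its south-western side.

NB87qa

Longitude subsquare r = 17; −1 → 16 = q.
Latitude subsquare b = 1; −1 → 0 = a.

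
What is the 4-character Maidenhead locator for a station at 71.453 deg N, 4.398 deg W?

Shift to the Maidenhead origin (180°W, 90°S): lon 175.60, lat 161.45.
Field (20°×10°, letters A–R): 175.60/20 → 8 → I, 161.45/10 → 16 → Q; chars IQ.
Square (2°×1°, digits 0–9): 15.60/2 → 7, 1.45/1 → 1; chars 71.

IQ71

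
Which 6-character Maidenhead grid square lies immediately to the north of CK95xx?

CK96xa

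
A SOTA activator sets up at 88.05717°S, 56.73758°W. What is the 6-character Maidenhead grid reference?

GA11pw

Add 180° to longitude and 90° to latitude: 123.2624, 1.9428.
Field: lon ⌊123.2624/20⌋ = 6 → G; lat ⌊1.9428/10⌋ = 0 → A.
Square: lon ⌊3.2624/2⌋ = 1; lat ⌊1.9428/1⌋ = 1.
Subsquare: lon ⌊1.2624/0.0833333⌋ = 15 → p; lat ⌊0.9428/0.0416667⌋ = 22 → w.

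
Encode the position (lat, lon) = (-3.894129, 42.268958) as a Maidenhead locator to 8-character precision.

LI16dc25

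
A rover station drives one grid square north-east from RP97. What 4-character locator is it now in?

Longitude square 9; +1 → 10, wraps to 0, carry into field.
Longitude field R = 17; +1 → 18, wraps to 0 = A, wrapping around the antimeridian.
Latitude square 7; +1 → 8.

AP08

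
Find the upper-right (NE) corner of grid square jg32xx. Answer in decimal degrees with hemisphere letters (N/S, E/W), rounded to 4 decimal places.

27.0000° S, 8.0000° E

Field J=9, G=6: +9·20° lon, +6·10° lat → SW at lon 0°, lat -30°.
Square 3, 2: +3·2° lon, +2·1° lat → SW at lon 6°, lat -28°.
Subsquare x=23, x=23: +23·0.0833333° lon, +23·0.0416667° lat → SW at lon 7.91667°, lat -27.0417°.
Cell spans 0.0833333° lon × 0.0416667° lat. NE corner is SW corner plus one full cell.
latitude 27.0000° S, longitude 8.0000° E.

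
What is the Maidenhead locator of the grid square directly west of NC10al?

Longitude subsquare a = 0; −1 → -1, wraps to 23 = x, carry into square.
Longitude square 1; −1 → 0.
The latitude characters are unchanged.

NC00xl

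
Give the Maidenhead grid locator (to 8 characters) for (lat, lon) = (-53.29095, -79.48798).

FD06gr10

Offset from 180°W / 90°S: lon 100.51202°, lat 36.70905°.
Field (20°×10°, letters A–R): lon ⌊100.51202/20⌋ = 5 → F; lat ⌊36.70905/10⌋ = 3 → D.
Square (2°×1°, digits 0–9): lon ⌊0.51202/2⌋ = 0; lat ⌊6.70905/1⌋ = 6.
Subsquare (5′×2.5′, letters a–x): lon ⌊0.51202/0.0833333⌋ = 6 → g; lat ⌊0.70905/0.0416667⌋ = 17 → r.
Extended square (30″×15″, digits 0–9): lon ⌊0.01202/0.00833333⌋ = 1; lat ⌊0.00072/0.00416667⌋ = 0.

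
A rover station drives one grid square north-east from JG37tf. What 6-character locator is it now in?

JG37ug

Longitude subsquare t = 19; +1 → 20 = u.
Latitude subsquare f = 5; +1 → 6 = g.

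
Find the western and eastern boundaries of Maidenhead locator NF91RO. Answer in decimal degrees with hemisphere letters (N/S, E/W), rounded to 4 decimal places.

99.4167° E, 99.5000° E

Field N=13, F=5: +13·20° lon, +5·10° lat → SW at lon 80°, lat -40°.
Square 9, 1: +9·2° lon, +1·1° lat → SW at lon 98°, lat -39°.
Subsquare r=17, o=14: +17·0.0833333° lon, +14·0.0416667° lat → SW at lon 99.4167°, lat -38.4167°.
Cell spans 0.0833333° lon × 0.0416667° lat.
west 99.4167° E, east 99.5000° E.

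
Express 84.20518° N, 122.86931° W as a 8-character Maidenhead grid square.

CR84ne59

Shift to the Maidenhead origin (180°W, 90°S): lon 57.13069, lat 174.20518.
Field: 57.13069/20 → 2 → C, 174.20518/10 → 17 → R; chars CR.
Square: 17.13069/2 → 8, 4.20518/1 → 4; chars 84.
Subsquare: 1.13069/0.0833333 → 13 → n, 0.20518/0.0416667 → 4 → e; chars ne.
Extended square: 0.04736/0.00833333 → 5, 0.03851/0.00416667 → 9; chars 59.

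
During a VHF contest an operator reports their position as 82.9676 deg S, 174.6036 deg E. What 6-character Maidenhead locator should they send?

Shift to the Maidenhead origin (180°W, 90°S): lon 354.6036, lat 7.0324.
Field: lon ⌊354.6036/20⌋ = 17 → R; lat ⌊7.0324/10⌋ = 0 → A.
Square: lon ⌊14.6036/2⌋ = 7; lat ⌊7.0324/1⌋ = 7.
Subsquare: lon ⌊0.6036/0.0833333⌋ = 7 → h; lat ⌊0.0324/0.0416667⌋ = 0 → a.

RA77ha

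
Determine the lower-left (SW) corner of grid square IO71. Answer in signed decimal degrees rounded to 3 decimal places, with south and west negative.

Field I=8, O=14: +8·20° lon, +14·10° lat → SW at lon -20°, lat 50°.
Square 7, 1: +7·2° lon, +1·1° lat → SW at lon -6°, lat 51°.
latitude 51.000, longitude -6.000.

51.000, -6.000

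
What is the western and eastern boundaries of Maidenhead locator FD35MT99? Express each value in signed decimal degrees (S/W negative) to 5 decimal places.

Field F=5, D=3: +5·20° lon, +3·10° lat → SW at lon -80°, lat -60°.
Square 3, 5: +3·2° lon, +5·1° lat → SW at lon -74°, lat -55°.
Subsquare m=12, t=19: +12·0.0833333° lon, +19·0.0416667° lat → SW at lon -73°, lat -54.2083°.
Extended square 9, 9: +9·0.00833333° lon, +9·0.00416667° lat → SW at lon -72.925°, lat -54.1708°.
Cell spans 0.00833333° lon × 0.00416667° lat.
west -72.92500, east -72.91667.

-72.92500, -72.91667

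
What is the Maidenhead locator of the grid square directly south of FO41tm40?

Latitude extended square 0; −1 → -1, wraps to 9, carry into subsquare.
Latitude subsquare m = 12; −1 → 11 = l.
The longitude characters are unchanged.

FO41tl49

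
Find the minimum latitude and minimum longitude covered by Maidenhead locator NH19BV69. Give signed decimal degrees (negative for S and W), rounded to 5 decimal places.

Field N=13, H=7: +13·20° lon, +7·10° lat → SW at lon 80°, lat -20°.
Square 1, 9: +1·2° lon, +9·1° lat → SW at lon 82°, lat -11°.
Subsquare b=1, v=21: +1·0.0833333° lon, +21·0.0416667° lat → SW at lon 82.0833°, lat -10.125°.
Extended square 6, 9: +6·0.00833333° lon, +9·0.00416667° lat → SW at lon 82.1333°, lat -10.0875°.
latitude -10.08750, longitude 82.13333.

-10.08750, 82.13333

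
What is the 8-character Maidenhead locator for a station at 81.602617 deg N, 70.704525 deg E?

Shift to the Maidenhead origin (180°W, 90°S): lon 250.70452, lat 171.60262.
Field: lon ⌊250.70452/20⌋ = 12 → M; lat ⌊171.60262/10⌋ = 17 → R.
Square: lon ⌊10.70452/2⌋ = 5; lat ⌊1.60262/1⌋ = 1.
Subsquare: lon ⌊0.70452/0.0833333⌋ = 8 → i; lat ⌊0.60262/0.0416667⌋ = 14 → o.
Extended square: lon ⌊0.03786/0.00833333⌋ = 4; lat ⌊0.01928/0.00416667⌋ = 4.

MR51io44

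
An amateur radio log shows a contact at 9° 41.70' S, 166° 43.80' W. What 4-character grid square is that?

AI60

Add 180° to longitude and 90° to latitude: 13.27, 80.31.
Field (20°×10°, letters A–R): 13.27/20 → 0 → A, 80.31/10 → 8 → I; chars AI.
Square (2°×1°, digits 0–9): 13.27/2 → 6, 0.31/1 → 0; chars 60.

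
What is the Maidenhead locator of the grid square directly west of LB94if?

Longitude subsquare i = 8; −1 → 7 = h.
The latitude characters are unchanged.

LB94hf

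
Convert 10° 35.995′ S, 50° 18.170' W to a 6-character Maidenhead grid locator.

Offset from 180°W / 90°S: lon 129.6972°, lat 79.4001°.
Field (20°×10°, letters A–R): lon ⌊129.6972/20⌋ = 6 → G; lat ⌊79.4001/10⌋ = 7 → H.
Square (2°×1°, digits 0–9): lon ⌊9.6972/2⌋ = 4; lat ⌊9.4001/1⌋ = 9.
Subsquare (5′×2.5′, letters a–x): lon ⌊1.6972/0.0833333⌋ = 20 → u; lat ⌊0.4001/0.0416667⌋ = 9 → j.

GH49uj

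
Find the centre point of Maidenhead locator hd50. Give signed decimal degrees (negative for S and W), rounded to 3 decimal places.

-59.500, -29.000

Field H=7, D=3: +7·20° lon, +3·10° lat → SW at lon -40°, lat -60°.
Square 5, 0: +5·2° lon, +0·1° lat → SW at lon -30°, lat -60°.
Cell spans 2° lon × 1° lat. Centre is SW corner plus half of each.
latitude -59.500, longitude -29.000.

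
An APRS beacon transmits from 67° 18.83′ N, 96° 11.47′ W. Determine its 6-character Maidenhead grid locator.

EP17vh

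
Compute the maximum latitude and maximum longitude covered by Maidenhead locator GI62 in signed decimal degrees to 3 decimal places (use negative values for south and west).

-7.000, -46.000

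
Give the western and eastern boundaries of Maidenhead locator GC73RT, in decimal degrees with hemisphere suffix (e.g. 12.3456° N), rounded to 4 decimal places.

44.5833° W, 44.5000° W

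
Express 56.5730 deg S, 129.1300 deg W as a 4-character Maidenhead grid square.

Shift to the Maidenhead origin (180°W, 90°S): lon 50.87, lat 33.43.
Field (20°×10°, letters A–R): 50.87/20 → 2 → C, 33.43/10 → 3 → D; chars CD.
Square (2°×1°, digits 0–9): 10.87/2 → 5, 3.43/1 → 3; chars 53.

CD53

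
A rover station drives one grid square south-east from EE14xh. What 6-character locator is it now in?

EE24ag

Longitude subsquare x = 23; +1 → 24, wraps to 0 = a, carry into square.
Longitude square 1; +1 → 2.
Latitude subsquare h = 7; −1 → 6 = g.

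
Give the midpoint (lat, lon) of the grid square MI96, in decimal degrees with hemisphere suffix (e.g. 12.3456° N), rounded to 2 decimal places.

Field M=12, I=8: +12·20° lon, +8·10° lat → SW at lon 60°, lat -10°.
Square 9, 6: +9·2° lon, +6·1° lat → SW at lon 78°, lat -4°.
Cell spans 2° lon × 1° lat. Centre is SW corner plus half of each.
latitude 3.50° S, longitude 79.00° E.

3.50° S, 79.00° E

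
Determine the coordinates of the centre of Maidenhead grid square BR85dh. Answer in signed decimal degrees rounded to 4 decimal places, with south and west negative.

85.3125, -143.7083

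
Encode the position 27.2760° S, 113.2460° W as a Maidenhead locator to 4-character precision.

DG32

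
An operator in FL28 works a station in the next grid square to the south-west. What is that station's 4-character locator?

FL17

Longitude square 2; −1 → 1.
Latitude square 8; −1 → 7.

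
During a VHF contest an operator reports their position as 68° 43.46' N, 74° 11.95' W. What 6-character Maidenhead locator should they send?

Add 180° to longitude and 90° to latitude: 105.8008, 158.7243.
Field (20°×10°, letters A–R): 105.8008/20 → 5 → F, 158.7243/10 → 15 → P; chars FP.
Square (2°×1°, digits 0–9): 5.8008/2 → 2, 8.7243/1 → 8; chars 28.
Subsquare (5′×2.5′, letters a–x): 1.8008/0.0833333 → 21 → v, 0.7243/0.0416667 → 17 → r; chars vr.

FP28vr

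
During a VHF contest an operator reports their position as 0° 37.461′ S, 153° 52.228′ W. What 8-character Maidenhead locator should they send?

Shift to the Maidenhead origin (180°W, 90°S): lon 26.12953, lat 89.37565.
Field: lon ⌊26.12953/20⌋ = 1 → B; lat ⌊89.37565/10⌋ = 8 → I.
Square: lon ⌊6.12953/2⌋ = 3; lat ⌊9.37565/1⌋ = 9.
Subsquare: lon ⌊0.12953/0.0833333⌋ = 1 → b; lat ⌊0.37565/0.0416667⌋ = 9 → j.
Extended square: lon ⌊0.04620/0.00833333⌋ = 5; lat ⌊0.00065/0.00416667⌋ = 0.

BI39bj50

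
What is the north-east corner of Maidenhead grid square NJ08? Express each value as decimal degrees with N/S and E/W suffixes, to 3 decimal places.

9.000° N, 82.000° E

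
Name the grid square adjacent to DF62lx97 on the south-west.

DF62lx86

Longitude extended square 9; −1 → 8.
Latitude extended square 7; −1 → 6.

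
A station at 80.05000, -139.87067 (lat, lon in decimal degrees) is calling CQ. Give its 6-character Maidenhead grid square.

CR00bb

Add 180° to longitude and 90° to latitude: 40.1293, 170.0500.
Field: lon ⌊40.1293/20⌋ = 2 → C; lat ⌊170.0500/10⌋ = 17 → R.
Square: lon ⌊0.1293/2⌋ = 0; lat ⌊0.0500/1⌋ = 0.
Subsquare: lon ⌊0.1293/0.0833333⌋ = 1 → b; lat ⌊0.0500/0.0416667⌋ = 1 → b.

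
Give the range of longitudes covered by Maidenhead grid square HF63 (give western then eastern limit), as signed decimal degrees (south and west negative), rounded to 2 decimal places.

-28.00, -26.00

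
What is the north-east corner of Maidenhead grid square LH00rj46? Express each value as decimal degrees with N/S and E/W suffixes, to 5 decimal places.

19.59583° S, 41.45833° E

Field L=11, H=7: +11·20° lon, +7·10° lat → SW at lon 40°, lat -20°.
Square 0, 0: +0·2° lon, +0·1° lat → SW at lon 40°, lat -20°.
Subsquare r=17, j=9: +17·0.0833333° lon, +9·0.0416667° lat → SW at lon 41.4167°, lat -19.625°.
Extended square 4, 6: +4·0.00833333° lon, +6·0.00416667° lat → SW at lon 41.45°, lat -19.6°.
Cell spans 0.00833333° lon × 0.00416667° lat. NE corner is SW corner plus one full cell.
latitude 19.59583° S, longitude 41.45833° E.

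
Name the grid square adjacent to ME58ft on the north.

ME58fu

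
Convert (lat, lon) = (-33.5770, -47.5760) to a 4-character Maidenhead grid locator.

GF66

Shift to the Maidenhead origin (180°W, 90°S): lon 132.42, lat 56.42.
Field (20°×10°, letters A–R): 132.42/20 → 6 → G, 56.42/10 → 5 → F; chars GF.
Square (2°×1°, digits 0–9): 12.42/2 → 6, 6.42/1 → 6; chars 66.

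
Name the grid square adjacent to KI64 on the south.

Latitude square 4; −1 → 3.
The longitude characters are unchanged.

KI63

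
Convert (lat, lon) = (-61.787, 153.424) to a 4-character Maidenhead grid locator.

Offset from 180°W / 90°S: lon 333.42°, lat 28.21°.
Field: lon ⌊333.42/20⌋ = 16 → Q; lat ⌊28.21/10⌋ = 2 → C.
Square: lon ⌊13.42/2⌋ = 6; lat ⌊8.21/1⌋ = 8.

QC68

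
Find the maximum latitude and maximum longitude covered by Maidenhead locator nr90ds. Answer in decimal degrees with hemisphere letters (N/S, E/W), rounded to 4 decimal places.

Field N=13, R=17: +13·20° lon, +17·10° lat → SW at lon 80°, lat 80°.
Square 9, 0: +9·2° lon, +0·1° lat → SW at lon 98°, lat 80°.
Subsquare d=3, s=18: +3·0.0833333° lon, +18·0.0416667° lat → SW at lon 98.25°, lat 80.75°.
Cell spans 0.0833333° lon × 0.0416667° lat. NE corner is SW corner plus one full cell.
latitude 80.7917° N, longitude 98.3333° E.

80.7917° N, 98.3333° E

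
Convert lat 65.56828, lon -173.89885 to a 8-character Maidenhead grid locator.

AP35bn26

Add 180° to longitude and 90° to latitude: 6.10115, 155.56828.
Field: 6.10115/20 → 0 → A, 155.56828/10 → 15 → P; chars AP.
Square: 6.10115/2 → 3, 5.56828/1 → 5; chars 35.
Subsquare: 0.10115/0.0833333 → 1 → b, 0.56828/0.0416667 → 13 → n; chars bn.
Extended square: 0.01782/0.00833333 → 2, 0.02661/0.00416667 → 6; chars 26.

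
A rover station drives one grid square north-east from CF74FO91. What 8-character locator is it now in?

Longitude extended square 9; +1 → 10, wraps to 0, carry into subsquare.
Longitude subsquare f = 5; +1 → 6 = g.
Latitude extended square 1; +1 → 2.

CF74go02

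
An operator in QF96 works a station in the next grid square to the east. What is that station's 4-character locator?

Longitude square 9; +1 → 10, wraps to 0, carry into field.
Longitude field Q = 16; +1 → 17 = R.
The latitude characters are unchanged.

RF06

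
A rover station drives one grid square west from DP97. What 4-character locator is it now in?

DP87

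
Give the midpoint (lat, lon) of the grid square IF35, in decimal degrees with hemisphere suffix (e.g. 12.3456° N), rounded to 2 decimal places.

Field I=8, F=5: +8·20° lon, +5·10° lat → SW at lon -20°, lat -40°.
Square 3, 5: +3·2° lon, +5·1° lat → SW at lon -14°, lat -35°.
Cell spans 2° lon × 1° lat. Centre is SW corner plus half of each.
latitude 34.50° S, longitude 13.00° W.

34.50° S, 13.00° W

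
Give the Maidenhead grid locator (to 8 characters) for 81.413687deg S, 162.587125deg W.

AA88qo90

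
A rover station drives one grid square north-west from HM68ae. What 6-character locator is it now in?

HM58xf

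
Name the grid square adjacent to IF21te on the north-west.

Longitude subsquare t = 19; −1 → 18 = s.
Latitude subsquare e = 4; +1 → 5 = f.

IF21sf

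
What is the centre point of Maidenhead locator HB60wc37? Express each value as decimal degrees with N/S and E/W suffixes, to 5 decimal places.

79.88542° S, 26.13750° W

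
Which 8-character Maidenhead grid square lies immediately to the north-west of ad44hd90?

AD44hd81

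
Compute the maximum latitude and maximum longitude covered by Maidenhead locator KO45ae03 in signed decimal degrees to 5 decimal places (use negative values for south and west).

Field K=10, O=14: +10·20° lon, +14·10° lat → SW at lon 20°, lat 50°.
Square 4, 5: +4·2° lon, +5·1° lat → SW at lon 28°, lat 55°.
Subsquare a=0, e=4: +0·0.0833333° lon, +4·0.0416667° lat → SW at lon 28°, lat 55.1667°.
Extended square 0, 3: +0·0.00833333° lon, +3·0.00416667° lat → SW at lon 28°, lat 55.1792°.
Cell spans 0.00833333° lon × 0.00416667° lat. NE corner is SW corner plus one full cell.
latitude 55.18333, longitude 28.00833.

55.18333, 28.00833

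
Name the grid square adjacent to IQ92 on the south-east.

Longitude square 9; +1 → 10, wraps to 0, carry into field.
Longitude field I = 8; +1 → 9 = J.
Latitude square 2; −1 → 1.

JQ01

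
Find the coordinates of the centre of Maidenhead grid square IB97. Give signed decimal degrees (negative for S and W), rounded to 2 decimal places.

-72.50, -1.00

Field I=8, B=1: +8·20° lon, +1·10° lat → SW at lon -20°, lat -80°.
Square 9, 7: +9·2° lon, +7·1° lat → SW at lon -2°, lat -73°.
Cell spans 2° lon × 1° lat. Centre is SW corner plus half of each.
latitude -72.50, longitude -1.00.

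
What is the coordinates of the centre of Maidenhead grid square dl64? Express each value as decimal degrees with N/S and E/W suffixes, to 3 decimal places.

Field D=3, L=11: +3·20° lon, +11·10° lat → SW at lon -120°, lat 20°.
Square 6, 4: +6·2° lon, +4·1° lat → SW at lon -108°, lat 24°.
Cell spans 2° lon × 1° lat. Centre is SW corner plus half of each.
latitude 24.500° N, longitude 107.000° W.

24.500° N, 107.000° W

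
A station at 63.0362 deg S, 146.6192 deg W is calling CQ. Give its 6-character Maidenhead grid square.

BC66qx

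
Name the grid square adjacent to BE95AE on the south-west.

BE85xd

Longitude subsquare a = 0; −1 → -1, wraps to 23 = x, carry into square.
Longitude square 9; −1 → 8.
Latitude subsquare e = 4; −1 → 3 = d.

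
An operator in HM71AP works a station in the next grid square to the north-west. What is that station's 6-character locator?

HM61xq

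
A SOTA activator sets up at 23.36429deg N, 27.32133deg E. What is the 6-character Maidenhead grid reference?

Offset from 180°W / 90°S: lon 207.3213°, lat 113.3643°.
Field (20°×10°, letters A–R): 207.3213/20 → 10 → K, 113.3643/10 → 11 → L; chars KL.
Square (2°×1°, digits 0–9): 7.3213/2 → 3, 3.3643/1 → 3; chars 33.
Subsquare (5′×2.5′, letters a–x): 1.3213/0.0833333 → 15 → p, 0.3643/0.0416667 → 8 → i; chars pi.

KL33pi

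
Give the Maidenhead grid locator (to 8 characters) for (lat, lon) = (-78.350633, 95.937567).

Shift to the Maidenhead origin (180°W, 90°S): lon 275.93757, lat 11.64937.
Field (20°×10°, letters A–R): lon ⌊275.93757/20⌋ = 13 → N; lat ⌊11.64937/10⌋ = 1 → B.
Square (2°×1°, digits 0–9): lon ⌊15.93757/2⌋ = 7; lat ⌊1.64937/1⌋ = 1.
Subsquare (5′×2.5′, letters a–x): lon ⌊1.93757/0.0833333⌋ = 23 → x; lat ⌊0.64937/0.0416667⌋ = 15 → p.
Extended square (30″×15″, digits 0–9): lon ⌊0.02090/0.00833333⌋ = 2; lat ⌊0.02437/0.00416667⌋ = 5.

NB71xp25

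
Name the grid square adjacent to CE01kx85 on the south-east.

CE01kx94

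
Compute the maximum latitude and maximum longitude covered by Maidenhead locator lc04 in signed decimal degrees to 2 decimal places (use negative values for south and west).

-65.00, 42.00

Field L=11, C=2: +11·20° lon, +2·10° lat → SW at lon 40°, lat -70°.
Square 0, 4: +0·2° lon, +4·1° lat → SW at lon 40°, lat -66°.
Cell spans 2° lon × 1° lat. NE corner is SW corner plus one full cell.
latitude -65.00, longitude 42.00.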